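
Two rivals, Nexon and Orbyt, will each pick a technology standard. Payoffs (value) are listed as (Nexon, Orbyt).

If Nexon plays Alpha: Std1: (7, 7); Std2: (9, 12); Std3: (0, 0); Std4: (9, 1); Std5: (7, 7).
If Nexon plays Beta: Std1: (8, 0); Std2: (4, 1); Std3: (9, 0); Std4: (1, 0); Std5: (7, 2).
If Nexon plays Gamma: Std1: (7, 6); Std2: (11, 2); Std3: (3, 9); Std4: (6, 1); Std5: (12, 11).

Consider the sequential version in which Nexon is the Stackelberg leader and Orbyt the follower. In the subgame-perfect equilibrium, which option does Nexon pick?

Gamma

Solve by backward induction (Nexon leads).
- Alpha → Orbyt plays Std2 (best of 7, 12, 0, 1, 7); Nexon gets 9.
- Beta → Orbyt plays Std5 (best of 0, 1, 0, 0, 2); Nexon gets 7.
- Gamma → Orbyt plays Std5 (best of 6, 2, 9, 1, 11); Nexon gets 12.
Maximizing over 9, 7, 12, Nexon chooses Gamma. Subgame-perfect outcome: (Gamma, Std5) with payoffs (12, 11).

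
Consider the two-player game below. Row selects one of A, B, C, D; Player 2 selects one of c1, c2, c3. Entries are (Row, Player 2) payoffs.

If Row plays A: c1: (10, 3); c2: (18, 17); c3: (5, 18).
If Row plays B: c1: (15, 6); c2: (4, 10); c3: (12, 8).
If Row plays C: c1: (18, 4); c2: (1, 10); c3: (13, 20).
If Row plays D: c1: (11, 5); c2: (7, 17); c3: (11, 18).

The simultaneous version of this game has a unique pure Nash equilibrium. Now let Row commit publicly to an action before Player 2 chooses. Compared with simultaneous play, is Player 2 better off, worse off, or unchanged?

unchanged

Backward induction with Row moving first.
- A: Player 2 compares 3, 17, 18 and picks c3; Row would get 5.
- B: Player 2 compares 6, 10, 8 and picks c2; Row would get 4.
- C: Player 2 compares 4, 10, 20 and picks c3; Row would get 13.
- D: Player 2 compares 5, 17, 18 and picks c3; Row would get 11.
Row's induced payoffs are 5, 4, 13, 11, so Row commits to C. Subgame-perfect outcome: (C, c3) with payoffs (13, 20).
For the simultaneous game, intersect best replies.
Row's best replies: c1→C; c2→A; c3→C.
Player 2's best replies: A→c3; B→c2; C→c3; D→c3.
The unique mutual best reply is (C, c3), giving (13, 20).
Player 2 earns 20 sequentially versus 20 at the Nash outcome: unchanged.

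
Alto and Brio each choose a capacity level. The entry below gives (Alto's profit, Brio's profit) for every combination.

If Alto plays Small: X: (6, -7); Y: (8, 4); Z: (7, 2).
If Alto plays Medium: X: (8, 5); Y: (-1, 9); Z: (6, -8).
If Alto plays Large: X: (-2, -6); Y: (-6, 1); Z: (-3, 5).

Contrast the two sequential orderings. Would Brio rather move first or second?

If Alto leads: Brio's best replies are Small→Y, Medium→Y, Large→Z; Alto's induced payoffs 8, -1, -3; outcome (Small, Y), payoffs (8, 4).
If Brio leads: Alto's best replies are X→Medium, Y→Small, Z→Small; Brio's induced payoffs 5, 4, 2; outcome (Medium, X), payoffs (8, 5).
Brio gets 5 moving first and 4 moving second, so Brio prefers to move first.

first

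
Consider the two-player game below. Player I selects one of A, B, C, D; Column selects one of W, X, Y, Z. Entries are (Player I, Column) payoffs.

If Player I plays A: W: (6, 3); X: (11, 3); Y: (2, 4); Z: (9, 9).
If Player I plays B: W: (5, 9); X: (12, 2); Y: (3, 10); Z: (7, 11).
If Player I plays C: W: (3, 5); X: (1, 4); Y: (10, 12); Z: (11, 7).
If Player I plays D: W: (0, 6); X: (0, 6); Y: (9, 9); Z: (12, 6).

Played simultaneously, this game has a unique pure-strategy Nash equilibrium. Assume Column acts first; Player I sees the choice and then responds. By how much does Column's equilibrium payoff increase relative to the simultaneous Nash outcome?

0

Solve by backward induction (Column leads).
- W: Player I compares 6, 5, 3, 0 and picks A; Column would get 3.
- X: Player I compares 11, 12, 1, 0 and picks B; Column would get 2.
- Y: Player I compares 2, 3, 10, 9 and picks C; Column would get 12.
- Z: Player I compares 9, 7, 11, 12 and picks D; Column would get 6.
Maximizing over 3, 2, 12, 6, Column chooses Y. Subgame-perfect outcome: (C, Y) with payoffs (10, 12).
For the simultaneous game, intersect best replies.
Player I's best replies: W→A; X→B; Y→C; Z→D.
Column's best replies: A→Z; B→Z; C→Y; D→Y.
The unique mutual best reply is (C, Y), giving (10, 12).
Column's commitment gain: 12 − 12 = 0.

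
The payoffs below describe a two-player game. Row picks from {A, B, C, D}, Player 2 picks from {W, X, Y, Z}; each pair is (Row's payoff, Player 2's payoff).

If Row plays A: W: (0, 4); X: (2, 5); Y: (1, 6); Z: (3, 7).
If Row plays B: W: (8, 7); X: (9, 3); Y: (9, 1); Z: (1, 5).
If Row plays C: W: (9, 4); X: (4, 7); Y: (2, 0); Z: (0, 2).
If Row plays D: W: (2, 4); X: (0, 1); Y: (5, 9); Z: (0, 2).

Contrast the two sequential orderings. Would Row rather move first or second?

If Row leads: Player 2's best replies are A→Z, B→W, C→X, D→Y; Row's induced payoffs 3, 8, 4, 5; outcome (B, W), payoffs (8, 7).
If Player 2 leads: Row's best replies are W→C, X→B, Y→B, Z→A; Player 2's induced payoffs 4, 3, 1, 7; outcome (A, Z), payoffs (3, 7).
Row gets 8 moving first and 3 moving second, so Row prefers to move first.

first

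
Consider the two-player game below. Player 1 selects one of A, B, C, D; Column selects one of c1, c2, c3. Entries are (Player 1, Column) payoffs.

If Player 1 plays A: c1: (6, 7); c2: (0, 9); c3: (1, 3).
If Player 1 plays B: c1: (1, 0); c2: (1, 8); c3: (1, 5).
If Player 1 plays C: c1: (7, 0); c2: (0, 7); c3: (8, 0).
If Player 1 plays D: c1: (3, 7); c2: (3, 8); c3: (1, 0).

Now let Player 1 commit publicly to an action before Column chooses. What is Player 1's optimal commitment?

D

Backward induction with Player 1 moving first.
- A: Column compares 7, 9, 3 and picks c2; Player 1 would get 0.
- B: Column compares 0, 8, 5 and picks c2; Player 1 would get 1.
- C: Column compares 0, 7, 0 and picks c2; Player 1 would get 0.
- D: Column compares 7, 8, 0 and picks c2; Player 1 would get 3.
Among 0, 1, 0, 3, the best is 3 at D. Subgame-perfect outcome: (D, c2) with payoffs (3, 8).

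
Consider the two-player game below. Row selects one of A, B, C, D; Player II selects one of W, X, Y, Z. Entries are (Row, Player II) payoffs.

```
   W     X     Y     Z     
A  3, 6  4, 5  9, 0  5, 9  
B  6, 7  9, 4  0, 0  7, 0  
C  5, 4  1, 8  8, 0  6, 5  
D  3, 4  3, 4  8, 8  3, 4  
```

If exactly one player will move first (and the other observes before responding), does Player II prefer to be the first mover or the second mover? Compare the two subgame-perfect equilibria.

second

If Row leads: Player II's best replies are A→Z, B→W, C→X, D→Y; Row's induced payoffs 5, 6, 1, 8; outcome (D, Y), payoffs (8, 8).
If Player II leads: Row's best replies are W→B, X→B, Y→A, Z→B; Player II's induced payoffs 7, 4, 0, 0; outcome (B, W), payoffs (6, 7).
Player II gets 7 moving first and 8 moving second, so Player II prefers to move second.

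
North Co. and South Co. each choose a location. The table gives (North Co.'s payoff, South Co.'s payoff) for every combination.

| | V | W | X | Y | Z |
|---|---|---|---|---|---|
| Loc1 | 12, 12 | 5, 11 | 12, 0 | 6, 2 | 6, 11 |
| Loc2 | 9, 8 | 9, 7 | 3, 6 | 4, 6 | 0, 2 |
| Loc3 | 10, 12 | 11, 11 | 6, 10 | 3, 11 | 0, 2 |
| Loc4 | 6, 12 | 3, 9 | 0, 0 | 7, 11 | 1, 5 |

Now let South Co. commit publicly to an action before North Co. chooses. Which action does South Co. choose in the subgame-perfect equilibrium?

V

Backward induction with South Co. moving first.
- V → North Co. plays Loc1 (best of 12, 9, 10, 6); South Co. gets 12.
- W → North Co. plays Loc3 (best of 5, 9, 11, 3); South Co. gets 11.
- X → North Co. plays Loc1 (best of 12, 3, 6, 0); South Co. gets 0.
- Y → North Co. plays Loc4 (best of 6, 4, 3, 7); South Co. gets 11.
- Z → North Co. plays Loc1 (best of 6, 0, 0, 1); South Co. gets 11.
South Co.'s induced payoffs are 12, 11, 0, 11, 11, so South Co. commits to V. Subgame-perfect outcome: (Loc1, V) with payoffs (12, 12).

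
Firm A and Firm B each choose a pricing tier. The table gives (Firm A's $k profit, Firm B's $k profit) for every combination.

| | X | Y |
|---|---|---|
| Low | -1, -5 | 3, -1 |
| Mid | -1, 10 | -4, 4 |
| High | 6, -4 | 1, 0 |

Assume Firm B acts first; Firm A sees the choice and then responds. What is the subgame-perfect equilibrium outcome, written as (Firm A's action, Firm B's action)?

(Low, Y)

Solve by backward induction (Firm B leads).
- X: BR = High, leader payoff -4.
- Y: BR = Low, leader payoff -1.
Maximizing over -4, -1, Firm B chooses Y. Subgame-perfect outcome: (Low, Y) with payoffs (3, -1).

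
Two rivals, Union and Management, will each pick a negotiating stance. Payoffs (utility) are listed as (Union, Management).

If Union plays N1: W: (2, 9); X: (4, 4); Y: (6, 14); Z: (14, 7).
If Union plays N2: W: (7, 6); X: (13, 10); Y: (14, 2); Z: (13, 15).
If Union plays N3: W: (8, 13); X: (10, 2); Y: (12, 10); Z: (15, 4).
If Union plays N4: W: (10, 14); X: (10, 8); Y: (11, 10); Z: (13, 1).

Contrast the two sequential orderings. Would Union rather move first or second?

If Union leads: Management's best replies are N1→Y, N2→Z, N3→W, N4→W; Union's induced payoffs 6, 13, 8, 10; outcome (N2, Z), payoffs (13, 15).
If Management leads: Union's best replies are W→N4, X→N2, Y→N2, Z→N3; Management's induced payoffs 14, 10, 2, 4; outcome (N4, W), payoffs (10, 14).
Union gets 13 moving first and 10 moving second, so Union prefers to move first.

first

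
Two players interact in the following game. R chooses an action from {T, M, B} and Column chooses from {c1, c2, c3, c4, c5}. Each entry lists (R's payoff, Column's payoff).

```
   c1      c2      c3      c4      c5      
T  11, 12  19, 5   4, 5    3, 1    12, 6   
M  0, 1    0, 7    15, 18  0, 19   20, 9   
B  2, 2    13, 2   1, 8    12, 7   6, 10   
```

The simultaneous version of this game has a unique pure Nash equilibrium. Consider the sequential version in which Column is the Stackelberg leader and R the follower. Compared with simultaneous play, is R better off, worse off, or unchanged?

better off

Backward induction with Column moving first.
- c1: R compares 11, 0, 2 and picks T; Column would get 12.
- c2: R compares 19, 0, 13 and picks T; Column would get 5.
- c3: R compares 4, 15, 1 and picks M; Column would get 18.
- c4: R compares 3, 0, 12 and picks B; Column would get 7.
- c5: R compares 12, 20, 6 and picks M; Column would get 9.
Column's induced payoffs are 12, 5, 18, 7, 9, so Column commits to c3. Subgame-perfect outcome: (M, c3) with payoffs (15, 18).
Under simultaneous play:
R's best replies: c1→T; c2→T; c3→M; c4→B; c5→M.
Column's best replies: T→c1; M→c4; B→c5.
The unique mutual best reply is (T, c1), giving (11, 12).
R earns 15 sequentially versus 11 at the Nash outcome: better off.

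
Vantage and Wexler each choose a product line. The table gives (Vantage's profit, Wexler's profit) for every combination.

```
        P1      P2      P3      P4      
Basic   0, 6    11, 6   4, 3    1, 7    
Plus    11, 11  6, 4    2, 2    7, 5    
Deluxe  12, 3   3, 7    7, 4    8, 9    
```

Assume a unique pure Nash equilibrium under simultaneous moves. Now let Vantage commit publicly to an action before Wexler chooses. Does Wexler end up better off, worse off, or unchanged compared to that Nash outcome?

Backward induction with Vantage moving first.
- Basic: Wexler compares 6, 6, 3, 7 and picks P4; Vantage would get 1.
- Plus: Wexler compares 11, 4, 2, 5 and picks P1; Vantage would get 11.
- Deluxe: Wexler compares 3, 7, 4, 9 and picks P4; Vantage would get 8.
Vantage's induced payoffs are 1, 11, 8, so Vantage commits to Plus. Subgame-perfect outcome: (Plus, P1) with payoffs (11, 11).
Under simultaneous play:
Vantage's best replies: P1→Deluxe; P2→Basic; P3→Deluxe; P4→Deluxe.
Wexler's best replies: Basic→P4; Plus→P1; Deluxe→P4.
Only (Deluxe, P4) has each player best-responding; Nash payoffs (8, 9).
Wexler earns 11 sequentially versus 9 at the Nash outcome: better off.

better off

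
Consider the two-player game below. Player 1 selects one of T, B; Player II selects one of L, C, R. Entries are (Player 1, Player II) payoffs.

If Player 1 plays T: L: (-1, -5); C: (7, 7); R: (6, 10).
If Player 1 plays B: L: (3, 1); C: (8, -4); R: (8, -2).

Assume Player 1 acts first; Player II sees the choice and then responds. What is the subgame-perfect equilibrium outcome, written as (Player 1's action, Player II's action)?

(T, R)

Solve by backward induction (Player 1 leads).
- T → Player II plays R (best of -5, 7, 10); Player 1 gets 6.
- B → Player II plays L (best of 1, -4, -2); Player 1 gets 3.
Among 6, 3, the best is 6 at T. Subgame-perfect outcome: (T, R) with payoffs (6, 10).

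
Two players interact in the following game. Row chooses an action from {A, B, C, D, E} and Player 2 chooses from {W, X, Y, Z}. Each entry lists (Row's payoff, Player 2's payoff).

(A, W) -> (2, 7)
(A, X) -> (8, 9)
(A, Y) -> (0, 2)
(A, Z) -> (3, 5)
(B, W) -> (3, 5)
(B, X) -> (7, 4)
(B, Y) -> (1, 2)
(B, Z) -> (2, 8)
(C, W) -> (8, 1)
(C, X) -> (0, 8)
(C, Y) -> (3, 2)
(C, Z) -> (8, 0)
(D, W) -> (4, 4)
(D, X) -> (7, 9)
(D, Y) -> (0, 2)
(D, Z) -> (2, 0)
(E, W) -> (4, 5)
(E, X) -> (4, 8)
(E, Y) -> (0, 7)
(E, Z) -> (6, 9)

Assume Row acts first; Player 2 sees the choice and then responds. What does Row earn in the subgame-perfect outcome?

Work backward from Player 2's decision.
- A: Player 2 compares 7, 9, 2, 5 and picks X; Row would get 8.
- B: Player 2 compares 5, 4, 2, 8 and picks Z; Row would get 2.
- C: Player 2 compares 1, 8, 2, 0 and picks X; Row would get 0.
- D: Player 2 compares 4, 9, 2, 0 and picks X; Row would get 7.
- E: Player 2 compares 5, 8, 7, 9 and picks Z; Row would get 6.
Among 8, 2, 0, 7, 6, the best is 8 at A. Subgame-perfect outcome: (A, X) with payoffs (8, 9).

8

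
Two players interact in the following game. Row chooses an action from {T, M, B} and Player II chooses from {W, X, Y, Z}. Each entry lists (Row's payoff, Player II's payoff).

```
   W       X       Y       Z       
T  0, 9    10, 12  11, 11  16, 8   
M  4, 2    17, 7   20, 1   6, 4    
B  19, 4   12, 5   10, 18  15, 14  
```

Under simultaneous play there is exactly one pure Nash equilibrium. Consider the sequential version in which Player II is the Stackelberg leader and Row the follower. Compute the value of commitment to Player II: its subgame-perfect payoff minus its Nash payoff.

1

Solve by backward induction (Player II leads).
- W → Row plays B (best of 0, 4, 19); Player II gets 4.
- X → Row plays M (best of 10, 17, 12); Player II gets 7.
- Y → Row plays M (best of 11, 20, 10); Player II gets 1.
- Z → Row plays T (best of 16, 6, 15); Player II gets 8.
Player II's induced payoffs are 4, 7, 1, 8, so Player II commits to Z. Subgame-perfect outcome: (T, Z) with payoffs (16, 8).
Under simultaneous play:
Row's best replies: W→B; X→M; Y→M; Z→T.
Player II's best replies: T→X; M→X; B→Y.
The unique mutual best reply is (M, X), giving (17, 7).
Player II's commitment gain: 8 − 7 = 1.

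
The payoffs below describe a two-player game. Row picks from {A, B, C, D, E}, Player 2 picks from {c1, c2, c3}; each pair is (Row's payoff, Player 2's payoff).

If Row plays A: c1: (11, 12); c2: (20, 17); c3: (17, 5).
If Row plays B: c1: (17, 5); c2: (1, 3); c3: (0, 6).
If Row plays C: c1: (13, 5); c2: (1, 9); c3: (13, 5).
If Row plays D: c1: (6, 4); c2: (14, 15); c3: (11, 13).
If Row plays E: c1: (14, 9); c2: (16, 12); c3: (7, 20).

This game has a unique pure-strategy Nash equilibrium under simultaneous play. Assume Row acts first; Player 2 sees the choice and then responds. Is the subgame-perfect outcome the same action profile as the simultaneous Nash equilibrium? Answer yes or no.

yes

Backward induction with Row moving first.
- A → Player 2 plays c2 (best of 12, 17, 5); Row gets 20.
- B → Player 2 plays c3 (best of 5, 3, 6); Row gets 0.
- C → Player 2 plays c2 (best of 5, 9, 5); Row gets 1.
- D → Player 2 plays c2 (best of 4, 15, 13); Row gets 14.
- E → Player 2 plays c3 (best of 9, 12, 20); Row gets 7.
Row's induced payoffs are 20, 0, 1, 14, 7, so Row commits to A. Subgame-perfect outcome: (A, c2) with payoffs (20, 17).
Now find the simultaneous Nash equilibrium.
Row's best replies: c1→B; c2→A; c3→A.
Player 2's best replies: A→c2; B→c3; C→c2; D→c2; E→c3.
Only (A, c2) has each player best-responding; Nash payoffs (20, 17).
Sequential outcome (A, c2) coincides with the Nash profile (A, c2).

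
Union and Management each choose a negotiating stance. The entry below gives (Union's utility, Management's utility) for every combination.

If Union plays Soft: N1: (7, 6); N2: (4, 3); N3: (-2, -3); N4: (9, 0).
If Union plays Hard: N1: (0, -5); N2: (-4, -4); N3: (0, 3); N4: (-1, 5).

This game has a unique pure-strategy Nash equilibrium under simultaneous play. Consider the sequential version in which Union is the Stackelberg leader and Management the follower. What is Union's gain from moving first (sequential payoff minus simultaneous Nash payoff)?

0

Management best-responds to each possible Union move:
- Soft → Management plays N1 (best of 6, 3, -3, 0); Union gets 7.
- Hard → Management plays N4 (best of -5, -4, 3, 5); Union gets -1.
Union's induced payoffs are 7, -1, so Union commits to Soft. Subgame-perfect outcome: (Soft, N1) with payoffs (7, 6).
Under simultaneous play:
Union's best replies: N1→Soft; N2→Soft; N3→Hard; N4→Soft.
Management's best replies: Soft→N1; Hard→N4.
The unique mutual best reply is (Soft, N1), giving (7, 6).
Union's commitment gain: 7 − 7 = 0.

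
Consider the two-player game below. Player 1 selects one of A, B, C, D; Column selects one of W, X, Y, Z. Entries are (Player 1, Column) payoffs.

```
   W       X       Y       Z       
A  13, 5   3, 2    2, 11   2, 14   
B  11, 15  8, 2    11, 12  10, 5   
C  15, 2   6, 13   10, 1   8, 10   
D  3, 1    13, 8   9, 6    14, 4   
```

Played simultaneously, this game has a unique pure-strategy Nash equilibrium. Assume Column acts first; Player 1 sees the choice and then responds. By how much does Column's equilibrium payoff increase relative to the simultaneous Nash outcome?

4

Backward induction with Column moving first.
- W → Player 1 plays C (best of 13, 11, 15, 3); Column gets 2.
- X → Player 1 plays D (best of 3, 8, 6, 13); Column gets 8.
- Y → Player 1 plays B (best of 2, 11, 10, 9); Column gets 12.
- Z → Player 1 plays D (best of 2, 10, 8, 14); Column gets 4.
Column's induced payoffs are 2, 8, 12, 4, so Column commits to Y. Subgame-perfect outcome: (B, Y) with payoffs (11, 12).
Now find the simultaneous Nash equilibrium.
Player 1's best replies: W→C; X→D; Y→B; Z→D.
Column's best replies: A→Z; B→W; C→X; D→X.
Only (D, X) has each player best-responding; Nash payoffs (13, 8).
Column's commitment gain: 12 − 8 = 4.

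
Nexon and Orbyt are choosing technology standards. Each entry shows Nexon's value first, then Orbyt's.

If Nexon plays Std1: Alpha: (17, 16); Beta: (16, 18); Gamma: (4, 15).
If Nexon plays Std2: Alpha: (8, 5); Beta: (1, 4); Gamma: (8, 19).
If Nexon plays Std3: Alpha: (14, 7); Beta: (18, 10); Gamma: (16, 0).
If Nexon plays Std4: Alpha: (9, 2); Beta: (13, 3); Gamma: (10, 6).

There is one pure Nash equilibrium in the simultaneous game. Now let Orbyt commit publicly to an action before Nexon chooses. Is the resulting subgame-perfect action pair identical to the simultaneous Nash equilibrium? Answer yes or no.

no

Backward induction with Orbyt moving first.
- Alpha: Nexon compares 17, 8, 14, 9 and picks Std1; Orbyt would get 16.
- Beta: Nexon compares 16, 1, 18, 13 and picks Std3; Orbyt would get 10.
- Gamma: Nexon compares 4, 8, 16, 10 and picks Std3; Orbyt would get 0.
Maximizing over 16, 10, 0, Orbyt chooses Alpha. Subgame-perfect outcome: (Std1, Alpha) with payoffs (17, 16).
Under simultaneous play:
Nexon's best replies: Alpha→Std1; Beta→Std3; Gamma→Std3.
Orbyt's best replies: Std1→Beta; Std2→Gamma; Std3→Beta; Std4→Gamma.
Only (Std3, Beta) has each player best-responding; Nash payoffs (18, 10).
Sequential outcome (Std1, Alpha) differs from the Nash profile (Std3, Beta).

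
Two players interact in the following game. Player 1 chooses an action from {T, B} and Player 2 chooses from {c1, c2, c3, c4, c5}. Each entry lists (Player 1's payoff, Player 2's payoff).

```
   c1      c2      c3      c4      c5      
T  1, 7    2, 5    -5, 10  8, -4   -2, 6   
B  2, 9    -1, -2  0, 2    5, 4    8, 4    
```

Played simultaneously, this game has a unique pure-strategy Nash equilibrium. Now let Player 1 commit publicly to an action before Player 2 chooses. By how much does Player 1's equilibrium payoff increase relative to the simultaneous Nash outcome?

0

Solve by backward induction (Player 1 leads).
- T: BR = c3, leader payoff -5.
- B: BR = c1, leader payoff 2.
Player 1's induced payoffs are -5, 2, so Player 1 commits to B. Subgame-perfect outcome: (B, c1) with payoffs (2, 9).
Now find the simultaneous Nash equilibrium.
Player 1's best replies: c1→B; c2→T; c3→B; c4→T; c5→B.
Player 2's best replies: T→c3; B→c1.
The unique mutual best reply is (B, c1), giving (2, 9).
Player 1's commitment gain: 2 − 2 = 0.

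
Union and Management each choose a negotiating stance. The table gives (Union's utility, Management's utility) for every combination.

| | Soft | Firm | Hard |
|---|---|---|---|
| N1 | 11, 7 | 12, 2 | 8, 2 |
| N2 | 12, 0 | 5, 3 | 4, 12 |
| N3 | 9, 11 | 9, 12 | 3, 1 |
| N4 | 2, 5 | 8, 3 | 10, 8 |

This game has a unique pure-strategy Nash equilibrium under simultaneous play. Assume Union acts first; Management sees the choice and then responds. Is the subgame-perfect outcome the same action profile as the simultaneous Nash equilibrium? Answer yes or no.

Backward induction with Union moving first.
- N1: Management compares 7, 2, 2 and picks Soft; Union would get 11.
- N2: Management compares 0, 3, 12 and picks Hard; Union would get 4.
- N3: Management compares 11, 12, 1 and picks Firm; Union would get 9.
- N4: Management compares 5, 3, 8 and picks Hard; Union would get 10.
Maximizing over 11, 4, 9, 10, Union chooses N1. Subgame-perfect outcome: (N1, Soft) with payoffs (11, 7).
For the simultaneous game, intersect best replies.
Union's best replies: Soft→N2; Firm→N1; Hard→N4.
Management's best replies: N1→Soft; N2→Hard; N3→Firm; N4→Hard.
Only (N4, Hard) has each player best-responding; Nash payoffs (10, 8).
Sequential outcome (N1, Soft) differs from the Nash profile (N4, Hard).

no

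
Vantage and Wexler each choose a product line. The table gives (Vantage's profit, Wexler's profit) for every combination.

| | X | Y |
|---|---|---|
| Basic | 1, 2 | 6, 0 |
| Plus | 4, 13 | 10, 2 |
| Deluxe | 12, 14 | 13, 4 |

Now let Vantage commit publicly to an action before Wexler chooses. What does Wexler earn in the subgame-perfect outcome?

Solve by backward induction (Vantage leads).
- Basic: BR = X, leader payoff 1.
- Plus: BR = X, leader payoff 4.
- Deluxe: BR = X, leader payoff 12.
Maximizing over 1, 4, 12, Vantage chooses Deluxe. Subgame-perfect outcome: (Deluxe, X) with payoffs (12, 14).

14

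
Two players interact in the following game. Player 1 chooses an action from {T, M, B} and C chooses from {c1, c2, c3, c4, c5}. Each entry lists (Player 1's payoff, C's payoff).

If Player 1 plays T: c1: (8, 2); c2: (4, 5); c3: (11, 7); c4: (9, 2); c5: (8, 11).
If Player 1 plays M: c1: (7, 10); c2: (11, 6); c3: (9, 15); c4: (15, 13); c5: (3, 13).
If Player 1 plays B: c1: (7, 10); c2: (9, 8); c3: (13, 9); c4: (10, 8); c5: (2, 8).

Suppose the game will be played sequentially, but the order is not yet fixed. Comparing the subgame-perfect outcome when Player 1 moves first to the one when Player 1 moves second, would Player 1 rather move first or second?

second

If Player 1 leads: C's best replies are T→c5, M→c3, B→c1; Player 1's induced payoffs 8, 9, 7; outcome (M, c3), payoffs (9, 15).
If C leads: Player 1's best replies are c1→T, c2→M, c3→B, c4→M, c5→T; C's induced payoffs 2, 6, 9, 13, 11; outcome (M, c4), payoffs (15, 13).
Player 1 gets 9 moving first and 15 moving second, so Player 1 prefers to move second.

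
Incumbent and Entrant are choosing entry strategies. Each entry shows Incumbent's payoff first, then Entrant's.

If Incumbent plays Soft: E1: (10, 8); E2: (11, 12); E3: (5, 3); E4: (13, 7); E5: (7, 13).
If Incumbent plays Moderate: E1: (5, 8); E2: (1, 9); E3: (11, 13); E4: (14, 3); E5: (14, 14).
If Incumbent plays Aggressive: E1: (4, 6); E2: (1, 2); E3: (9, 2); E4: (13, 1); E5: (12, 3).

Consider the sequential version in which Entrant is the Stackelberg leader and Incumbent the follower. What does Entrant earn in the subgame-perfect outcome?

Solve by backward induction (Entrant leads).
- E1 → Incumbent plays Soft (best of 10, 5, 4); Entrant gets 8.
- E2 → Incumbent plays Soft (best of 11, 1, 1); Entrant gets 12.
- E3 → Incumbent plays Moderate (best of 5, 11, 9); Entrant gets 13.
- E4 → Incumbent plays Moderate (best of 13, 14, 13); Entrant gets 3.
- E5 → Incumbent plays Moderate (best of 7, 14, 12); Entrant gets 14.
Maximizing over 8, 12, 13, 3, 14, Entrant chooses E5. Subgame-perfect outcome: (Moderate, E5) with payoffs (14, 14).

14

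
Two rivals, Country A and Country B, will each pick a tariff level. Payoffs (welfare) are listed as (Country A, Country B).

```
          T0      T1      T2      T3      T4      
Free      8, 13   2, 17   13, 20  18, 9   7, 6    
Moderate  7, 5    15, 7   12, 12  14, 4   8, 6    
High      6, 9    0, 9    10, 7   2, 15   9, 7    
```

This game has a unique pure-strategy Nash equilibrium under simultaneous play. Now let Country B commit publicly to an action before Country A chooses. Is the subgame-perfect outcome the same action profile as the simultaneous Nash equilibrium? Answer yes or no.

yes

Country A best-responds to each possible Country B move:
- T0: Country A compares 8, 7, 6 and picks Free; Country B would get 13.
- T1: Country A compares 2, 15, 0 and picks Moderate; Country B would get 7.
- T2: Country A compares 13, 12, 10 and picks Free; Country B would get 20.
- T3: Country A compares 18, 14, 2 and picks Free; Country B would get 9.
- T4: Country A compares 7, 8, 9 and picks High; Country B would get 7.
Country B's induced payoffs are 13, 7, 20, 9, 7, so Country B commits to T2. Subgame-perfect outcome: (Free, T2) with payoffs (13, 20).
For the simultaneous game, intersect best replies.
Country A's best replies: T0→Free; T1→Moderate; T2→Free; T3→Free; T4→High.
Country B's best replies: Free→T2; Moderate→T2; High→T3.
Only (Free, T2) has each player best-responding; Nash payoffs (13, 20).
Sequential outcome (Free, T2) coincides with the Nash profile (Free, T2).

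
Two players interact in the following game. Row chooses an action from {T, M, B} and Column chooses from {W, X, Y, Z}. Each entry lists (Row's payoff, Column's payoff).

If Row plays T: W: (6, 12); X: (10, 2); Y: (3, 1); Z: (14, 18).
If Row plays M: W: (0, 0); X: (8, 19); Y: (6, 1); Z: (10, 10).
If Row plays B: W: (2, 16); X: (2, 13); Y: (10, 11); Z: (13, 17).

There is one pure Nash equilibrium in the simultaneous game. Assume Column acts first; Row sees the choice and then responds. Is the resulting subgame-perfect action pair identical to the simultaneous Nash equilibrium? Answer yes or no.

Solve by backward induction (Column leads).
- W → Row plays T (best of 6, 0, 2); Column gets 12.
- X → Row plays T (best of 10, 8, 2); Column gets 2.
- Y → Row plays B (best of 3, 6, 10); Column gets 11.
- Z → Row plays T (best of 14, 10, 13); Column gets 18.
Among 12, 2, 11, 18, the best is 18 at Z. Subgame-perfect outcome: (T, Z) with payoffs (14, 18).
Under simultaneous play:
Row's best replies: W→T; X→T; Y→B; Z→T.
Column's best replies: T→Z; M→X; B→Z.
Only (T, Z) has each player best-responding; Nash payoffs (14, 18).
Sequential outcome (T, Z) coincides with the Nash profile (T, Z).

yes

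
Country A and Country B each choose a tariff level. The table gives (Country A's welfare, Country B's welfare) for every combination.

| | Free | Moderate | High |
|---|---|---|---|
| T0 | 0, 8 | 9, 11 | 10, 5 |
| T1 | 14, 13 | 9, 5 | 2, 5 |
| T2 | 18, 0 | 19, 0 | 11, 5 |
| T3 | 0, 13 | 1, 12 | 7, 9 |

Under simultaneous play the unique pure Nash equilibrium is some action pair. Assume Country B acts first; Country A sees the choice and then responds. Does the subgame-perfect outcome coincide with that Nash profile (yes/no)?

Work backward from Country A's decision.
- Free → Country A plays T2 (best of 0, 14, 18, 0); Country B gets 0.
- Moderate → Country A plays T2 (best of 9, 9, 19, 1); Country B gets 0.
- High → Country A plays T2 (best of 10, 2, 11, 7); Country B gets 5.
Maximizing over 0, 0, 5, Country B chooses High. Subgame-perfect outcome: (T2, High) with payoffs (11, 5).
Now find the simultaneous Nash equilibrium.
Country A's best replies: Free→T2; Moderate→T2; High→T2.
Country B's best replies: T0→Moderate; T1→Free; T2→High; T3→Free.
Only (T2, High) has each player best-responding; Nash payoffs (11, 5).
Sequential outcome (T2, High) coincides with the Nash profile (T2, High).

yes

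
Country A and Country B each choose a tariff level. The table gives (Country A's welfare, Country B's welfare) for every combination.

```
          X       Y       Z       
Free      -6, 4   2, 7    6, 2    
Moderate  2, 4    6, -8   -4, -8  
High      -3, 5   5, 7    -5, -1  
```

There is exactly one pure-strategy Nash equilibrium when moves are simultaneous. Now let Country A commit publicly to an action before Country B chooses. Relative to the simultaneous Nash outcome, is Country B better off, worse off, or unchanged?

Backward induction with Country A moving first.
- Free → Country B plays Y (best of 4, 7, 2); Country A gets 2.
- Moderate → Country B plays X (best of 4, -8, -8); Country A gets 2.
- High → Country B plays Y (best of 5, 7, -1); Country A gets 5.
Among 2, 2, 5, the best is 5 at High. Subgame-perfect outcome: (High, Y) with payoffs (5, 7).
Under simultaneous play:
Country A's best replies: X→Moderate; Y→Moderate; Z→Free.
Country B's best replies: Free→Y; Moderate→X; High→Y.
The unique mutual best reply is (Moderate, X), giving (2, 4).
Country B earns 7 sequentially versus 4 at the Nash outcome: better off.

better off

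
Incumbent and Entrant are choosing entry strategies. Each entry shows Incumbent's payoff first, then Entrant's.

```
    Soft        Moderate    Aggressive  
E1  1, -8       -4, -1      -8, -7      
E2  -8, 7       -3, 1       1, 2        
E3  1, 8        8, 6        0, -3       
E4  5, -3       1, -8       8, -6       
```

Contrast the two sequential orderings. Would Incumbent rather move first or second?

If Incumbent leads: Entrant's best replies are E1→Moderate, E2→Soft, E3→Soft, E4→Soft; Incumbent's induced payoffs -4, -8, 1, 5; outcome (E4, Soft), payoffs (5, -3).
If Entrant leads: Incumbent's best replies are Soft→E4, Moderate→E3, Aggressive→E4; Entrant's induced payoffs -3, 6, -6; outcome (E3, Moderate), payoffs (8, 6).
Incumbent gets 5 moving first and 8 moving second, so Incumbent prefers to move second.

second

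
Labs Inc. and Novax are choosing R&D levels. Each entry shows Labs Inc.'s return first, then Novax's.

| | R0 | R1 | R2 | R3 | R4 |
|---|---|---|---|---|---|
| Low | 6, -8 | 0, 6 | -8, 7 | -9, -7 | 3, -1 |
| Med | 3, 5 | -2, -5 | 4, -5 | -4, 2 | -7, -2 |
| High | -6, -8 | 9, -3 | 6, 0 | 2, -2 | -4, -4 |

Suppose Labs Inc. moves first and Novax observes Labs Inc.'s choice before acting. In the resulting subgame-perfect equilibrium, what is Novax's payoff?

0

Work backward from Novax's decision.
- Low → Novax plays R2 (best of -8, 6, 7, -7, -1); Labs Inc. gets -8.
- Med → Novax plays R0 (best of 5, -5, -5, 2, -2); Labs Inc. gets 3.
- High → Novax plays R2 (best of -8, -3, 0, -2, -4); Labs Inc. gets 6.
Among -8, 3, 6, the best is 6 at High. Subgame-perfect outcome: (High, R2) with payoffs (6, 0).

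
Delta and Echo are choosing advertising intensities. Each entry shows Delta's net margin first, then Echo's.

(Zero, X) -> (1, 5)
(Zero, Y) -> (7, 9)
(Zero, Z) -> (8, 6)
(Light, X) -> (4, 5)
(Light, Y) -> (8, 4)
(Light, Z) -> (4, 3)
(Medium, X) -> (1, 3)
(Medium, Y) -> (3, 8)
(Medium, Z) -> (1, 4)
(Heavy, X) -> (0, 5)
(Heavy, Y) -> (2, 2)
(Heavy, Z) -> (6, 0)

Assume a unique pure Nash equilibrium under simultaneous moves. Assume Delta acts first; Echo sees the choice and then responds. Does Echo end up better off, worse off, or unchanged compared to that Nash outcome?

better off

Work backward from Echo's decision.
- Zero: Echo compares 5, 9, 6 and picks Y; Delta would get 7.
- Light: Echo compares 5, 4, 3 and picks X; Delta would get 4.
- Medium: Echo compares 3, 8, 4 and picks Y; Delta would get 3.
- Heavy: Echo compares 5, 2, 0 and picks X; Delta would get 0.
Delta's induced payoffs are 7, 4, 3, 0, so Delta commits to Zero. Subgame-perfect outcome: (Zero, Y) with payoffs (7, 9).
Under simultaneous play:
Delta's best replies: X→Light; Y→Light; Z→Zero.
Echo's best replies: Zero→Y; Light→X; Medium→Y; Heavy→X.
Only (Light, X) has each player best-responding; Nash payoffs (4, 5).
Echo earns 9 sequentially versus 5 at the Nash outcome: better off.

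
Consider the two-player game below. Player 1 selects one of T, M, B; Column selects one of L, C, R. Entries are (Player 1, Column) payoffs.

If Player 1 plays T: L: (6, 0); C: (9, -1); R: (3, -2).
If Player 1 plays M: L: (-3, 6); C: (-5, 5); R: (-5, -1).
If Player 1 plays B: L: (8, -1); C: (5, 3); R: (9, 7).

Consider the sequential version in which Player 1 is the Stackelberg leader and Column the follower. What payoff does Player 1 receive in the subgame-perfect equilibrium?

Solve by backward induction (Player 1 leads).
- T: Column compares 0, -1, -2 and picks L; Player 1 would get 6.
- M: Column compares 6, 5, -1 and picks L; Player 1 would get -3.
- B: Column compares -1, 3, 7 and picks R; Player 1 would get 9.
Maximizing over 6, -3, 9, Player 1 chooses B. Subgame-perfect outcome: (B, R) with payoffs (9, 7).

9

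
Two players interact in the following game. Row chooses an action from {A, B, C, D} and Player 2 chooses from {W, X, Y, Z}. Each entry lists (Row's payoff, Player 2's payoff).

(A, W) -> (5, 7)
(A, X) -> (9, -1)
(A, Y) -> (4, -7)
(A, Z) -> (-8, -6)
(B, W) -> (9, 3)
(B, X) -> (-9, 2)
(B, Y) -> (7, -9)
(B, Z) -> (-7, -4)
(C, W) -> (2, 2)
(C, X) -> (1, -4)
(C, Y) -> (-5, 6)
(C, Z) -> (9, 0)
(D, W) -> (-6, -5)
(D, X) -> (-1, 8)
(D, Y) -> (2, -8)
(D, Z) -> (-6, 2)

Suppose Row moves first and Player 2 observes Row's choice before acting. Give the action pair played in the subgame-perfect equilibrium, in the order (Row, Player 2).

(B, W)

Player 2 best-responds to each possible Row move:
- A: BR = W, leader payoff 5.
- B: BR = W, leader payoff 9.
- C: BR = Y, leader payoff -5.
- D: BR = X, leader payoff -1.
Maximizing over 5, 9, -5, -1, Row chooses B. Subgame-perfect outcome: (B, W) with payoffs (9, 3).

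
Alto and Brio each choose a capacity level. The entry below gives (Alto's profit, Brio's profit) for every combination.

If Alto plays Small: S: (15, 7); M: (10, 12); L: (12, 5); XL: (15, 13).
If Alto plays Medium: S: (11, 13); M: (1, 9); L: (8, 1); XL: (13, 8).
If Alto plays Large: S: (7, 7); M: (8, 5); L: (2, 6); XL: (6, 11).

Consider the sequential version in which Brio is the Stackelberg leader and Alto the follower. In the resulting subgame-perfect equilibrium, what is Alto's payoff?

15

Solve by backward induction (Brio leads).
- S: Alto compares 15, 11, 7 and picks Small; Brio would get 7.
- M: Alto compares 10, 1, 8 and picks Small; Brio would get 12.
- L: Alto compares 12, 8, 2 and picks Small; Brio would get 5.
- XL: Alto compares 15, 13, 6 and picks Small; Brio would get 13.
Brio's induced payoffs are 7, 12, 5, 13, so Brio commits to XL. Subgame-perfect outcome: (Small, XL) with payoffs (15, 13).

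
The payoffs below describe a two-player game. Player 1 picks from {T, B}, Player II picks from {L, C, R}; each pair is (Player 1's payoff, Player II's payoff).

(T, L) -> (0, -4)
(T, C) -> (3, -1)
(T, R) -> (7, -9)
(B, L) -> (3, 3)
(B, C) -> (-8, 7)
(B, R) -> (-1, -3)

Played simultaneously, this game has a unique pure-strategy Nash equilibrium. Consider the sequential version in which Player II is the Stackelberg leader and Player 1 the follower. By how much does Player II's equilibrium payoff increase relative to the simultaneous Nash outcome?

4

Solve by backward induction (Player II leads).
- L: BR = B, leader payoff 3.
- C: BR = T, leader payoff -1.
- R: BR = T, leader payoff -9.
Maximizing over 3, -1, -9, Player II chooses L. Subgame-perfect outcome: (B, L) with payoffs (3, 3).
For the simultaneous game, intersect best replies.
Player 1's best replies: L→B; C→T; R→T.
Player II's best replies: T→C; B→C.
Only (T, C) has each player best-responding; Nash payoffs (3, -1).
Player II's commitment gain: 3 − -1 = 4.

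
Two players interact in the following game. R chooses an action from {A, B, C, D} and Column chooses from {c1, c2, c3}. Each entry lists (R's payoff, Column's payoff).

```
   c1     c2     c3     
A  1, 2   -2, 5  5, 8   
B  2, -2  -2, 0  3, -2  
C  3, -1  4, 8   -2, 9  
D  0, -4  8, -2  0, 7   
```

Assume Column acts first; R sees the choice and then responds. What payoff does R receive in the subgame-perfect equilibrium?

Work backward from R's decision.
- c1: R compares 1, 2, 3, 0 and picks C; Column would get -1.
- c2: R compares -2, -2, 4, 8 and picks D; Column would get -2.
- c3: R compares 5, 3, -2, 0 and picks A; Column would get 8.
Among -1, -2, 8, the best is 8 at c3. Subgame-perfect outcome: (A, c3) with payoffs (5, 8).

5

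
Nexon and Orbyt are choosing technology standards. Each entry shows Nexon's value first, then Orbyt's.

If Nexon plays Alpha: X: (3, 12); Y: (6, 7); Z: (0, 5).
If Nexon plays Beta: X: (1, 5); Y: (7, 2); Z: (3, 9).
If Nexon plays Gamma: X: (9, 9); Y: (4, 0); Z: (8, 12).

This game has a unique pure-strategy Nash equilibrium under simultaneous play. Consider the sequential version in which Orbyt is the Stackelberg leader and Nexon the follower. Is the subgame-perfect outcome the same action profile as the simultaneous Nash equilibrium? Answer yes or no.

yes

Solve by backward induction (Orbyt leads).
- X: BR = Gamma, leader payoff 9.
- Y: BR = Beta, leader payoff 2.
- Z: BR = Gamma, leader payoff 12.
Among 9, 2, 12, the best is 12 at Z. Subgame-perfect outcome: (Gamma, Z) with payoffs (8, 12).
Under simultaneous play:
Nexon's best replies: X→Gamma; Y→Beta; Z→Gamma.
Orbyt's best replies: Alpha→X; Beta→Z; Gamma→Z.
Only (Gamma, Z) has each player best-responding; Nash payoffs (8, 12).
Sequential outcome (Gamma, Z) coincides with the Nash profile (Gamma, Z).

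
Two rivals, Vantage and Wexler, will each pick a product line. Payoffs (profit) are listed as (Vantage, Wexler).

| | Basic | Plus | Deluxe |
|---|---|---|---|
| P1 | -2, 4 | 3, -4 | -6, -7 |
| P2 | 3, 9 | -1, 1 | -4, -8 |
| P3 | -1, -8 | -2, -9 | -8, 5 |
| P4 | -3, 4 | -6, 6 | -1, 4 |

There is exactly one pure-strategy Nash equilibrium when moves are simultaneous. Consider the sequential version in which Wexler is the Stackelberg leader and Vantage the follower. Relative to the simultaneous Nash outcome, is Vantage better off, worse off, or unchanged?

unchanged

Vantage best-responds to each possible Wexler move:
- Basic → Vantage plays P2 (best of -2, 3, -1, -3); Wexler gets 9.
- Plus → Vantage plays P1 (best of 3, -1, -2, -6); Wexler gets -4.
- Deluxe → Vantage plays P4 (best of -6, -4, -8, -1); Wexler gets 4.
Wexler's induced payoffs are 9, -4, 4, so Wexler commits to Basic. Subgame-perfect outcome: (P2, Basic) with payoffs (3, 9).
Now find the simultaneous Nash equilibrium.
Vantage's best replies: Basic→P2; Plus→P1; Deluxe→P4.
Wexler's best replies: P1→Basic; P2→Basic; P3→Deluxe; P4→Plus.
The unique mutual best reply is (P2, Basic), giving (3, 9).
Vantage earns 3 sequentially versus 3 at the Nash outcome: unchanged.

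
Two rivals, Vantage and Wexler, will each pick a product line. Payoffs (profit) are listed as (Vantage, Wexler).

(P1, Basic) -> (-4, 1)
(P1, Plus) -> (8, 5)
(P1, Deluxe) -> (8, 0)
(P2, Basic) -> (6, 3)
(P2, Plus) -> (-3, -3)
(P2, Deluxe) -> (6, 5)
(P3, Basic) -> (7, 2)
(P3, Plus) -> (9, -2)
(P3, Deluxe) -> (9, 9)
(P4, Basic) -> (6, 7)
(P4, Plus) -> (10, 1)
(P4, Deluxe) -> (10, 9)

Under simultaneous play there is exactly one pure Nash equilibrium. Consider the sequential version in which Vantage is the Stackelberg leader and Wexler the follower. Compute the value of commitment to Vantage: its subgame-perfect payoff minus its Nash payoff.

0

Solve by backward induction (Vantage leads).
- P1: Wexler compares 1, 5, 0 and picks Plus; Vantage would get 8.
- P2: Wexler compares 3, -3, 5 and picks Deluxe; Vantage would get 6.
- P3: Wexler compares 2, -2, 9 and picks Deluxe; Vantage would get 9.
- P4: Wexler compares 7, 1, 9 and picks Deluxe; Vantage would get 10.
Among 8, 6, 9, 10, the best is 10 at P4. Subgame-perfect outcome: (P4, Deluxe) with payoffs (10, 9).
Under simultaneous play:
Vantage's best replies: Basic→P3; Plus→P4; Deluxe→P4.
Wexler's best replies: P1→Plus; P2→Deluxe; P3→Deluxe; P4→Deluxe.
The unique mutual best reply is (P4, Deluxe), giving (10, 9).
Vantage's commitment gain: 10 − 10 = 0.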